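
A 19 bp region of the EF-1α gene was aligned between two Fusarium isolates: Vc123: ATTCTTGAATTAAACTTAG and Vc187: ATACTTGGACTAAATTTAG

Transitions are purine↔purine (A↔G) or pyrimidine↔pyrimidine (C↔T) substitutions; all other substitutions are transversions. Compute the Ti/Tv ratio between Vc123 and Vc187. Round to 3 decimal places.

Mismatches occur at site 3 (T→A, transversion), site 8 (A→G, transition), site 10 (T→C, transition), site 15 (C→T, transition).
Of the 4 differences, 3 transitions and 1 transversion, so Ti/Tv = 3/1 = 3.000.

3.000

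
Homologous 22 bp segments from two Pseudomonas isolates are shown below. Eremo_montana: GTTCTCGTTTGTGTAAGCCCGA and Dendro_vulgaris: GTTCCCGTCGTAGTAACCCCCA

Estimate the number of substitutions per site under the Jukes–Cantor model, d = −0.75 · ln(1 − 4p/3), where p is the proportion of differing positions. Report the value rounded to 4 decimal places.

Mismatches occur at site 5 (T→C), site 9 (T→C), site 10 (T→G), site 11 (G→T), site 12 (T→A), site 17 (G→C), site 21 (G→C).
p = 7/22 = 0.318182.
d = −0.75 · ln(1 − (4/3)·0.318182) = −0.75 · ln(0.575757) = −0.75 · (-0.552070) = 0.4141.

0.4141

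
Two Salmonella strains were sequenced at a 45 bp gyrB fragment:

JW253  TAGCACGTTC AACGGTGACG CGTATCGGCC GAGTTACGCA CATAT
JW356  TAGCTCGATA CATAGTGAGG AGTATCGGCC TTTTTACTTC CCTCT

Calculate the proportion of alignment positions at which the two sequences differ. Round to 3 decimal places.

Differing sites — 5:A/T; 8:T/A; 10:C/A; 11:A/C; 13:C/T; 14:G/A; 19:C/G; 21:C/A; 31:G/T; 32:A/T; 33:G/T; 38:G/T; 39:C/T; 40:A/C; 42:A/C; 44:A/C.
There are 16 differences over 45 sites, so p = 16/45 = 0.356.

0.356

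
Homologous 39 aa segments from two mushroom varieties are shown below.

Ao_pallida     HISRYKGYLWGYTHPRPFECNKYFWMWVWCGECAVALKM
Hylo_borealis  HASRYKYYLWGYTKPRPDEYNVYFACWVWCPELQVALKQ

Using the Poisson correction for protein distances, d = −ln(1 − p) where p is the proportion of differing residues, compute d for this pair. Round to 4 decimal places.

0.3677

Mismatches occur at site 2 (I→A), site 7 (G→Y), site 14 (H→K), site 18 (F→D), site 20 (C→Y), site 22 (K→V), site 25 (W→A), site 26 (M→C), site 31 (G→P), site 33 (C→L), site 34 (A→Q), site 39 (M→Q).
p = 12/39 = 0.307692.
d = −ln(1 − 0.307692) = −ln(0.692308) = 0.3677.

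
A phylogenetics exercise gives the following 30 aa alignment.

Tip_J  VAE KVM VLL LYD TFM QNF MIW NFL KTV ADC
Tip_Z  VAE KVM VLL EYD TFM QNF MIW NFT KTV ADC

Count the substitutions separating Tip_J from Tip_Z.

The sequences differ at positions 10 (L/E), 24 (L/T).
That gives 2 mismatches out of 30 aligned sites, so the Hamming distance is 2.

2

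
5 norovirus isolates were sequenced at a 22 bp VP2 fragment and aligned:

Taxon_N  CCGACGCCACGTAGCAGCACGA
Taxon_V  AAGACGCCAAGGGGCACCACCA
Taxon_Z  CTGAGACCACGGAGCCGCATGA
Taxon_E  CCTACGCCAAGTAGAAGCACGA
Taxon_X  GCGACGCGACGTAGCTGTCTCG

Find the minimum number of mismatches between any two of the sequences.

Pairwise Hamming distances:
  Taxon_N vs Taxon_V: 7
  Taxon_N vs Taxon_Z: 6
  Taxon_N vs Taxon_E: 3
  Taxon_N vs Taxon_X: 8
  Taxon_V vs Taxon_Z: 10
  Taxon_V vs Taxon_E: 8
  Taxon_V vs Taxon_X: 12
  Taxon_Z vs Taxon_E: 9
  Taxon_Z vs Taxon_X: 11
  Taxon_E vs Taxon_X: 11
The smallest is 3, between Taxon_N and Taxon_E.

3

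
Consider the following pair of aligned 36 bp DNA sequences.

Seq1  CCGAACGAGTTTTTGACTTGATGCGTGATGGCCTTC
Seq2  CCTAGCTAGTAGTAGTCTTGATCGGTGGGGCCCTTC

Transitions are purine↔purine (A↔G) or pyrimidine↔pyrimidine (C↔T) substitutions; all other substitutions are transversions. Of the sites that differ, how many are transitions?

2

Differing sites — 3:G/T (Tv); 5:A/G (Ti); 7:G/T (Tv); 11:T/A (Tv); 12:T/G (Tv); 14:T/A (Tv); 16:A/T (Tv); 23:G/C (Tv); 24:C/G (Tv); 28:A/G (Ti); 29:T/G (Tv); 31:G/C (Tv).
Of the 12 differences, 2 transitions and 10 transversions, so the answer is 2.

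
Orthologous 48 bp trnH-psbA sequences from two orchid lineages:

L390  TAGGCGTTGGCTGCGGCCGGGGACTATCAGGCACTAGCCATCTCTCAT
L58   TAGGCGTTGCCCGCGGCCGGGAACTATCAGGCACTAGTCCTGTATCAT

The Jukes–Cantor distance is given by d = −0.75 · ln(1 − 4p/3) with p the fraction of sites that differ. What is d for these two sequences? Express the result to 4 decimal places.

0.1622

The sequences differ at positions 10 (G/C), 12 (T/C), 22 (G/A), 38 (C/T), 40 (A/C), 42 (C/G), 44 (C/A).
p = 7/48 = 0.145833.
d = −0.75 · ln(1 − (4/3)·0.145833) = −0.75 · ln(0.805556) = −0.75 · (-0.216223) = 0.1622.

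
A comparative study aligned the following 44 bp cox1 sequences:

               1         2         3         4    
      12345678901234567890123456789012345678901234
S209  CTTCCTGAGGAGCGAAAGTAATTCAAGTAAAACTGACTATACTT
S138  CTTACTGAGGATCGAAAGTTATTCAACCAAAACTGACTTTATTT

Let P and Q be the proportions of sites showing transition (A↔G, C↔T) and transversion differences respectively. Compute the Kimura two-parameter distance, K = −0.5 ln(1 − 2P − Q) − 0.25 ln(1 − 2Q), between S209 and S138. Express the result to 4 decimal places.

Differing sites — 4:C/A (Tv); 12:G/T (Tv); 20:A/T (Tv); 27:G/C (Tv); 28:T/C (Ti); 39:A/T (Tv); 42:C/T (Ti).
Of the 7 differences, 2 transitions and 5 transversions over 44 sites: P = 2/44 = 0.045455, Q = 5/44 = 0.113636.
d = −0.5·ln(0.795454) − 0.25·ln(0.772728) = −0.5·(-0.228842) − 0.25·(-0.257828) = 0.1789.

0.1789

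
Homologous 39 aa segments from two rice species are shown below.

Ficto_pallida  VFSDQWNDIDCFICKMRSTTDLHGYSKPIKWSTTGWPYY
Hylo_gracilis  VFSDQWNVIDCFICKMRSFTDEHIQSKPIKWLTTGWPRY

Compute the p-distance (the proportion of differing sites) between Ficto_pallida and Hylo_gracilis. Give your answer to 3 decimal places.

Mismatches occur at site 8 (D↔V), site 19 (T↔F), site 22 (L↔E), site 24 (G↔I), site 25 (Y↔Q), site 32 (S↔L), site 38 (Y↔R).
There are 7 differences over 39 sites, so p = 7/39 = 0.179.

0.179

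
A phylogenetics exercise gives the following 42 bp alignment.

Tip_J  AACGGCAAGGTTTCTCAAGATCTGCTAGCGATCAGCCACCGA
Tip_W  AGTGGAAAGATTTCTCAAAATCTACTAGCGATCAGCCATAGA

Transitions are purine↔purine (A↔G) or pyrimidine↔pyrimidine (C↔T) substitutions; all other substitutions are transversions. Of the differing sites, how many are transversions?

Mismatches occur at site 2 (A↔G, transition), site 3 (C↔T, transition), site 6 (C↔A, transversion), site 10 (G↔A, transition), site 19 (G↔A, transition), site 24 (G↔A, transition), site 39 (C↔T, transition), site 40 (C↔A, transversion).
Of the 8 differences, 6 transitions and 2 transversions, so the answer is 2.

2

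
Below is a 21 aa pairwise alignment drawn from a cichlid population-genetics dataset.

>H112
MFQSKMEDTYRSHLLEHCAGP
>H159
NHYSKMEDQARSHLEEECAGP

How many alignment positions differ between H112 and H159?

7

The sequences differ at positions 1 (M/N), 2 (F/H), 3 (Q/Y), 9 (T/Q), 10 (Y/A), 15 (L/E), 17 (H/E).
That gives 7 mismatches out of 21 aligned sites, so the Hamming distance is 7.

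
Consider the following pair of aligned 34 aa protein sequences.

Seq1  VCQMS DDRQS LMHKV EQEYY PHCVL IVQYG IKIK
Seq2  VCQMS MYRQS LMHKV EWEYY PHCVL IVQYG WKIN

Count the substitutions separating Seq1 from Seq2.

5

Differing sites — 6:D/M; 7:D/Y; 17:Q/W; 31:I/W; 34:K/N.
That gives 5 mismatches out of 34 aligned sites, so the Hamming distance is 5.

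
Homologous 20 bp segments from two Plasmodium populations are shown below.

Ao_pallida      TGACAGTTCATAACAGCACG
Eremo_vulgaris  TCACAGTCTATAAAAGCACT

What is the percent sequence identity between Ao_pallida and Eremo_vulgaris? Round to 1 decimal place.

The sequences differ at positions 2 (G/C), 8 (T/C), 9 (C/T), 14 (C/A), 20 (G/T).
15 of the 20 sites match, so the percent identity is 15/20 × 100 = 75.0%.

75.0%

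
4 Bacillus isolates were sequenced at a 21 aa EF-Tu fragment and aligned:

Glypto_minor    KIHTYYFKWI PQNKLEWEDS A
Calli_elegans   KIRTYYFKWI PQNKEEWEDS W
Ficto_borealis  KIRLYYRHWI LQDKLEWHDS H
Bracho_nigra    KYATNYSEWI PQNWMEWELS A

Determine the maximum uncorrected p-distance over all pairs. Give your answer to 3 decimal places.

0.619

Pairwise Hamming distances:
  Glypto_minor vs Calli_elegans: 3
  Glypto_minor vs Ficto_borealis: 8
  Glypto_minor vs Bracho_nigra: 8
  Calli_elegans vs Ficto_borealis: 8
  Calli_elegans vs Bracho_nigra: 9
  Ficto_borealis vs Bracho_nigra: 13
The largest is 13 mismatches, between Ficto_borealis and Bracho_nigra; p = 13/21 = 0.619.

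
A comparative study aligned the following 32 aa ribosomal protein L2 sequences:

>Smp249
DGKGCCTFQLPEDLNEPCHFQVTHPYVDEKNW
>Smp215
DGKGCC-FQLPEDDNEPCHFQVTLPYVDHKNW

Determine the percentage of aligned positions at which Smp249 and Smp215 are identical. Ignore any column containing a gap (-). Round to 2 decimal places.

Excluding the 1 gap column leaves 31 comparable sites.
Differing sites — 14:L/D; 24:H/L; 29:E/H.
28 of the 31 comparable sites match, so the percent identity is 28/31 × 100 = 90.32%.

90.32%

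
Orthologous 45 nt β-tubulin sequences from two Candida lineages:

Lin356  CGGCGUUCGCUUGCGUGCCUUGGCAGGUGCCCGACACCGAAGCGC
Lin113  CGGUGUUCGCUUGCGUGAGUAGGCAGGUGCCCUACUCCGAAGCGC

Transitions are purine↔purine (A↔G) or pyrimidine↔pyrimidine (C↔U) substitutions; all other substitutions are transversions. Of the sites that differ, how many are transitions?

Differing sites — 4:C/U (Ti); 18:C/A (Tv); 19:C/G (Tv); 21:U/A (Tv); 33:G/U (Tv); 36:A/U (Tv).
Of the 6 differences, 1 transition and 5 transversions, so the answer is 1.

1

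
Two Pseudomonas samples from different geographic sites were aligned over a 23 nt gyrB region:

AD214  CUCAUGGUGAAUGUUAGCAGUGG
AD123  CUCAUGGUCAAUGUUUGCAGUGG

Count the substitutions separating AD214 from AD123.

2

The sequences differ at positions 9 (G/C), 16 (A/U).
That gives 2 mismatches out of 23 aligned sites, so the Hamming distance is 2.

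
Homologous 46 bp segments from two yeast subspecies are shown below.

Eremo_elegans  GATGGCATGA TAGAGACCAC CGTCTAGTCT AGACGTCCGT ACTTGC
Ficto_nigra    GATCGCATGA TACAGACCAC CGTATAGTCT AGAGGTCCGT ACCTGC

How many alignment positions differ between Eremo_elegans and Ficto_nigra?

5

Differing sites — 4:G/C; 13:G/C; 24:C/A; 34:C/G; 43:T/C.
That gives 5 mismatches out of 46 aligned sites, so the Hamming distance is 5.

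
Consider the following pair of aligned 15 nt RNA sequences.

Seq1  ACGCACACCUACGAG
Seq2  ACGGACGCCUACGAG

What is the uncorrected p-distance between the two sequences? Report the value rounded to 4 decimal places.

Differing sites — 4:C/G; 7:A/G.
There are 2 differences over 15 sites, so p = 2/15 = 0.1333.

0.1333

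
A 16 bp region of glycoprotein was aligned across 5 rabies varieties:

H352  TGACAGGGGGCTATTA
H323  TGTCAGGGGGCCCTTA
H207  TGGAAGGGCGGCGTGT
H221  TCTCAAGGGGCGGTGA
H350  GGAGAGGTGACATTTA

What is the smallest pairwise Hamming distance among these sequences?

Pairwise Hamming distances:
  H352 vs H323: 3
  H352 vs H207: 8
  H352 vs H221: 6
  H352 vs H350: 6
  H323 vs H207: 7
  H323 vs H221: 5
  H323 vs H350: 7
  H207 vs H221: 8
  H207 vs H350: 11
  H221 vs H350: 10
The smallest is 3, between H352 and H323.

3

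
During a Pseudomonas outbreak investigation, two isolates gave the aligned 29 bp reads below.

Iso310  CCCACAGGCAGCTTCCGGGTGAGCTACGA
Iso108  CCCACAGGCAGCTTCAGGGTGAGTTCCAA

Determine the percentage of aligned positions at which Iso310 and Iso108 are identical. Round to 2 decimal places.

86.21%

Differing sites — 16:C/A; 24:C/T; 26:A/C; 28:G/A.
25 of the 29 sites match, so the percent identity is 25/29 × 100 = 86.21%.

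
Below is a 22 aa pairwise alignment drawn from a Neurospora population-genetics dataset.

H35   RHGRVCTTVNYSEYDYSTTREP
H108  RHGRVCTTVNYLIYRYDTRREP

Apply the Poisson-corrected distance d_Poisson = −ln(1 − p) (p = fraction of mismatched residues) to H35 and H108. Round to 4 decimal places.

0.2578

Differing sites — 12:S/L; 13:E/I; 15:D/R; 17:S/D; 19:T/R.
p = 5/22 = 0.227273.
d = −ln(1 − 0.227273) = −ln(0.772727) = 0.2578.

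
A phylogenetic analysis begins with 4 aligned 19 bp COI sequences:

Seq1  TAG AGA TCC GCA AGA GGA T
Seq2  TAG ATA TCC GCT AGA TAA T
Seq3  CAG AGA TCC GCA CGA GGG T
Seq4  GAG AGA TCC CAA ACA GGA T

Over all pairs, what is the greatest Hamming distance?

Pairwise Hamming distances:
  Seq1 vs Seq2: 4
  Seq1 vs Seq3: 3
  Seq1 vs Seq4: 4
  Seq2 vs Seq3: 7
  Seq2 vs Seq4: 8
  Seq3 vs Seq4: 6
The largest is 8, between Seq2 and Seq4.

8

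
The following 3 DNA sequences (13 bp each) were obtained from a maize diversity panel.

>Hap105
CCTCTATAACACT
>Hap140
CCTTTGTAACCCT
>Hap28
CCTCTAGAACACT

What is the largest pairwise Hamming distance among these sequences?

4

Pairwise Hamming distances:
  Hap105 vs Hap140: 3
  Hap105 vs Hap28: 1
  Hap140 vs Hap28: 4
The largest is 4, between Hap140 and Hap28.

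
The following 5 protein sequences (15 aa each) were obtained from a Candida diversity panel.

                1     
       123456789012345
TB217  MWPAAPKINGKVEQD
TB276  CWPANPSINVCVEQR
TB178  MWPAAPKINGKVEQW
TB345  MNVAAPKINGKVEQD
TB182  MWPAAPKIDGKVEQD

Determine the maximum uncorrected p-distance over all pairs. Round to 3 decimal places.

0.533

Pairwise Hamming distances:
  TB217 vs TB276: 6
  TB217 vs TB178: 1
  TB217 vs TB345: 2
  TB217 vs TB182: 1
  TB276 vs TB178: 6
  TB276 vs TB345: 8
  TB276 vs TB182: 7
  TB178 vs TB345: 3
  TB178 vs TB182: 2
  TB345 vs TB182: 3
The largest is 8 mismatches, between TB276 and TB345; p = 8/15 = 0.533.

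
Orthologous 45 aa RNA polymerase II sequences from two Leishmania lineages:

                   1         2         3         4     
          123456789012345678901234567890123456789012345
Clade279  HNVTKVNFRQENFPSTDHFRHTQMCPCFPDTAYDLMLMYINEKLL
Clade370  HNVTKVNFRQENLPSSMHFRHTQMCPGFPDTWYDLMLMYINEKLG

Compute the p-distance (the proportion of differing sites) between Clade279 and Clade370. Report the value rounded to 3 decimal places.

Differing sites — 13:F/L; 16:T/S; 17:D/M; 27:C/G; 32:A/W; 45:L/G.
There are 6 differences over 45 sites, so p = 6/45 = 0.133.

0.133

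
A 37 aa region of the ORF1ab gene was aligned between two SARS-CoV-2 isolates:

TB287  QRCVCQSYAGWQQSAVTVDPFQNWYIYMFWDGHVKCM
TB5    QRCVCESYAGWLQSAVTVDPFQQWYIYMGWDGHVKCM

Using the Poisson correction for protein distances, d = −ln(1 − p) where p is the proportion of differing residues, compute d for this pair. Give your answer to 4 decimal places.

Differing sites — 6:Q/E; 12:Q/L; 23:N/Q; 29:F/G.
p = 4/37 = 0.108108.
d = −ln(1 − 0.108108) = −ln(0.891892) = 0.1144.

0.1144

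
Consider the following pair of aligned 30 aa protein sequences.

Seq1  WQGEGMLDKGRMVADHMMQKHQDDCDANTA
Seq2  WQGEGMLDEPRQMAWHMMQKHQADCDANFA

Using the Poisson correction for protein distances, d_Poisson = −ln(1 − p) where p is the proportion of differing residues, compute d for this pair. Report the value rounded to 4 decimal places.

The sequences differ at positions 9 (K/E), 10 (G/P), 12 (M/Q), 13 (V/M), 15 (D/W), 23 (D/A), 29 (T/F).
p = 7/30 = 0.233333.
d = −ln(1 − 0.233333) = −ln(0.766667) = 0.2657.

0.2657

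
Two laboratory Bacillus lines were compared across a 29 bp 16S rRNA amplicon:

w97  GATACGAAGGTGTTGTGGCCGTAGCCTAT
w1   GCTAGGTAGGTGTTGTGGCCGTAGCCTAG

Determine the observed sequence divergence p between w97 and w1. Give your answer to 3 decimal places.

Differing sites — 2:A/C; 5:C/G; 7:A/T; 29:T/G.
There are 4 differences over 29 sites, so p = 4/29 = 0.138.

0.138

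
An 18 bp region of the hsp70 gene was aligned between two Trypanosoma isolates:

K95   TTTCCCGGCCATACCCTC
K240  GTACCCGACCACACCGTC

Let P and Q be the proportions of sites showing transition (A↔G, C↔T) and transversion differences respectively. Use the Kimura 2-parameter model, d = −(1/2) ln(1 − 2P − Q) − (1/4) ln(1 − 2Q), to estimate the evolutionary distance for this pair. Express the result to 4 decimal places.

Differing sites — 1:T/G (Tv); 3:T/A (Tv); 8:G/A (Ti); 12:T/C (Ti); 16:C/G (Tv).
Of the 5 differences, 2 transitions and 3 transversions over 18 sites: P = 2/18 = 0.111111, Q = 3/18 = 0.166667.
d = −0.5·ln(0.611111) − 0.25·ln(0.666666) = −0.5·(-0.492477) − 0.25·(-0.405466) = 0.3476.

0.3476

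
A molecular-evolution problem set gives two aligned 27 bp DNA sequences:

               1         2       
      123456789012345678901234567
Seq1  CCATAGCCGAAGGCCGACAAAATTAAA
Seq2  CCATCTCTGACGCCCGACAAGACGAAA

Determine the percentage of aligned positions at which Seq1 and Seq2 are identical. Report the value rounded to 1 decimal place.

70.4%

Mismatches occur at site 5 (A/C), site 6 (G/T), site 8 (C/T), site 11 (A/C), site 13 (G/C), site 21 (A/G), site 23 (T/C), site 24 (T/G).
19 of the 27 sites match, so the percent identity is 19/27 × 100 = 70.4%.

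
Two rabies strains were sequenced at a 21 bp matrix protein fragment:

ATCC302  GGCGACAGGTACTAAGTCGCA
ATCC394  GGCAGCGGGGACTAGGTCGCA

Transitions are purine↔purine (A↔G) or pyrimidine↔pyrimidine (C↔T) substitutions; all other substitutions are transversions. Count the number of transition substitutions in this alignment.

Differing sites — 4:G/A (Ti); 5:A/G (Ti); 7:A/G (Ti); 10:T/G (Tv); 15:A/G (Ti).
Of the 5 differences, 4 transitions and 1 transversion, so the answer is 4.

4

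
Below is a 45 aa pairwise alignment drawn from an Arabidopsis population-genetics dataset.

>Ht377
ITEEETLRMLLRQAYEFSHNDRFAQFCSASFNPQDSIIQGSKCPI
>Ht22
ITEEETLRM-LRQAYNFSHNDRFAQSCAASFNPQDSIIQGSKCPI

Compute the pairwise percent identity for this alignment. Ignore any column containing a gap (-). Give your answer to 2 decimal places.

Excluding the 1 gap column leaves 44 comparable sites.
Mismatches occur at site 16 (E↔N), site 26 (F↔S), site 28 (S↔A).
41 of the 44 comparable sites match, so the percent identity is 41/44 × 100 = 93.18%.

93.18%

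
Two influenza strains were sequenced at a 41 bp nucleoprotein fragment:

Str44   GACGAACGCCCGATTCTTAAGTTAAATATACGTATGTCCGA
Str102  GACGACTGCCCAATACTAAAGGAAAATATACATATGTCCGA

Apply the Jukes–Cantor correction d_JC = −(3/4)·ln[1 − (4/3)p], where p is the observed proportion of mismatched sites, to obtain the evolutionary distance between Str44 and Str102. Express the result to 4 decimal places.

Differing sites — 6:A/C; 7:C/T; 12:G/A; 15:T/A; 18:T/A; 22:T/G; 23:T/A; 32:G/A.
p = 8/41 = 0.195122.
d = −0.75 · ln(1 − (4/3)·0.195122) = −0.75 · ln(0.739837) = −0.75 · (-0.301325) = 0.2260.

0.2260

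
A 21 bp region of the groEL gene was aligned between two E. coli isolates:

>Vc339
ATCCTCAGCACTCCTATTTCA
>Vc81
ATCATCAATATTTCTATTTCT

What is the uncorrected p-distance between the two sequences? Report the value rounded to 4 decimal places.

0.2857

The sequences differ at positions 4 (C/A), 8 (G/A), 9 (C/T), 11 (C/T), 13 (C/T), 21 (A/T).
There are 6 differences over 21 sites, so p = 6/21 = 0.2857.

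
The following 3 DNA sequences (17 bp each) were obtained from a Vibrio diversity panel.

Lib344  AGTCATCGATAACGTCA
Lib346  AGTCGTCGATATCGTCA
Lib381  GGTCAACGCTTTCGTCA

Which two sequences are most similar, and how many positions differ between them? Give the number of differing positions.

2

Pairwise Hamming distances:
  Lib344 vs Lib346: 2
  Lib344 vs Lib381: 5
  Lib346 vs Lib381: 5
The smallest is 2, between Lib344 and Lib346.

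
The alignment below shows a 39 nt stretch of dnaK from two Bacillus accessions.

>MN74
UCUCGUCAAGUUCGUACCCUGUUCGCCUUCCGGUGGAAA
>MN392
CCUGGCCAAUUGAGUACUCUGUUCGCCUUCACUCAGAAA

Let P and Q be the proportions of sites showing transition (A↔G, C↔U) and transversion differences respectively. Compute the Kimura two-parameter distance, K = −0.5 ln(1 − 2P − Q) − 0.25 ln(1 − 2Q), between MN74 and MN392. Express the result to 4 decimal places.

0.3974

Differing sites — 1:U/C (Ti); 4:C/G (Tv); 6:U/C (Ti); 10:G/U (Tv); 12:U/G (Tv); 13:C/A (Tv); 18:C/U (Ti); 31:C/A (Tv); 32:G/C (Tv); 33:G/U (Tv); 34:U/C (Ti); 35:G/A (Ti).
Of the 12 differences, 5 transitions and 7 transversions over 39 sites: P = 5/39 = 0.128205, Q = 7/39 = 0.179487.
d = −0.5·ln(0.564103) − 0.25·ln(0.641026) = −0.5·(-0.572518) − 0.25·(-0.444685) = 0.3974.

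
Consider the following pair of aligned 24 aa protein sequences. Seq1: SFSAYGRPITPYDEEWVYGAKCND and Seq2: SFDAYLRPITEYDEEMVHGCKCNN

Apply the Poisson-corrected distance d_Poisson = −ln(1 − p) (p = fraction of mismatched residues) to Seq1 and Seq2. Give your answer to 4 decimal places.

Differing sites — 3:S/D; 6:G/L; 11:P/E; 16:W/M; 18:Y/H; 20:A/C; 24:D/N.
p = 7/24 = 0.291667.
d = −ln(1 − 0.291667) = −ln(0.708333) = 0.3448.

0.3448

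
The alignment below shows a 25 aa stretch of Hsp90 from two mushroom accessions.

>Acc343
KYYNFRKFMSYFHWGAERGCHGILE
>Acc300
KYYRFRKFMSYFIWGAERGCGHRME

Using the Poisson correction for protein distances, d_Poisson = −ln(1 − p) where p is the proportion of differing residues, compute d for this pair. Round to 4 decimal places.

The sequences differ at positions 4 (N/R), 13 (H/I), 21 (H/G), 22 (G/H), 23 (I/R), 24 (L/M).
p = 6/25 = 0.240000.
d = −ln(1 − 0.240000) = −ln(0.760000) = 0.2744.

0.2744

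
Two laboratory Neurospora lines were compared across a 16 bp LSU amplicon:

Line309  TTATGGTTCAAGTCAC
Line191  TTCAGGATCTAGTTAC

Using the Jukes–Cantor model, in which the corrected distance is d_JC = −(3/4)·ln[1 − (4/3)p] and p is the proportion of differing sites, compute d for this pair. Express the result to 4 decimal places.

Differing sites — 3:A/C; 4:T/A; 7:T/A; 10:A/T; 14:C/T.
p = 5/16 = 0.312500.
d = −0.75 · ln(1 − (4/3)·0.312500) = −0.75 · ln(0.583333) = −0.75 · (-0.538997) = 0.4042.

0.4042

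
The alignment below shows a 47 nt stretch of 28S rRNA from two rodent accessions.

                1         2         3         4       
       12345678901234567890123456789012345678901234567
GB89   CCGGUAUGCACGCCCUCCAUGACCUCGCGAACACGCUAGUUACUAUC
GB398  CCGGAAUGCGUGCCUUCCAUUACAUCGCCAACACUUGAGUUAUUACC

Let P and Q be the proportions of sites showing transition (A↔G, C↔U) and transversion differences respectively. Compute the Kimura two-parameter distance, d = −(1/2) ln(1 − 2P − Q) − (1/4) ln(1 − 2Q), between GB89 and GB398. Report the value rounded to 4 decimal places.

Mismatches occur at site 5 (U→A, transversion), site 10 (A→G, transition), site 11 (C→U, transition), site 15 (C→U, transition), site 21 (G→U, transversion), site 24 (C→A, transversion), site 29 (G→C, transversion), site 35 (G→U, transversion), site 36 (C→U, transition), site 37 (U→G, transversion), site 43 (C→U, transition), site 46 (U→C, transition).
Of the 12 differences, 6 transitions and 6 transversions over 47 sites: P = 6/47 = 0.127660, Q = 6/47 = 0.127660.
d = −0.5·ln(0.617020) − 0.25·ln(0.744680) = −0.5·(-0.482854) − 0.25·(-0.294801) = 0.3151.

0.3151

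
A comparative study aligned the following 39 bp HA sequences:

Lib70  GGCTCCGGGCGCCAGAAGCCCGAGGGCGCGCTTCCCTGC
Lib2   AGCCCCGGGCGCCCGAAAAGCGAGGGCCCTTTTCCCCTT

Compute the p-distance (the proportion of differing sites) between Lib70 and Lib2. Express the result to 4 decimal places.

The sequences differ at positions 1 (G/A), 4 (T/C), 14 (A/C), 18 (G/A), 19 (C/A), 20 (C/G), 28 (G/C), 30 (G/T), 31 (C/T), 37 (T/C), 38 (G/T), 39 (C/T).
There are 12 differences over 39 sites, so p = 12/39 = 0.3077.

0.3077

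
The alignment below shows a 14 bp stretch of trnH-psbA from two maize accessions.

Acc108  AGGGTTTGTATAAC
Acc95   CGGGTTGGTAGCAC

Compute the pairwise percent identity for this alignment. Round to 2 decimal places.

Differing sites — 1:A/C; 7:T/G; 11:T/G; 12:A/C.
10 of the 14 sites match, so the percent identity is 10/14 × 100 = 71.43%.

71.43%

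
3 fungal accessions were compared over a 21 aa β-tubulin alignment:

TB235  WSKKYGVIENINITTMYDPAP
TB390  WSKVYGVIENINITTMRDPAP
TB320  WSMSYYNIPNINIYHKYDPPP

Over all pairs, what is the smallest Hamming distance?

2

Pairwise Hamming distances:
  TB235 vs TB390: 2
  TB235 vs TB320: 9
  TB390 vs TB320: 10
The smallest is 2, between TB235 and TB390.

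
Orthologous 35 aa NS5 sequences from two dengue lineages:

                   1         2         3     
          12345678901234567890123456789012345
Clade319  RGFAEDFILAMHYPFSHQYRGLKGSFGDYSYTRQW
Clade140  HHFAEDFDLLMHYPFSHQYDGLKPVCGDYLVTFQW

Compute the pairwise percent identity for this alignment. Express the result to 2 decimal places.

Differing sites — 1:R/H; 2:G/H; 8:I/D; 10:A/L; 20:R/D; 24:G/P; 25:S/V; 26:F/C; 30:S/L; 31:Y/V; 33:R/F.
24 of the 35 sites match, so the percent identity is 24/35 × 100 = 68.57%.

68.57%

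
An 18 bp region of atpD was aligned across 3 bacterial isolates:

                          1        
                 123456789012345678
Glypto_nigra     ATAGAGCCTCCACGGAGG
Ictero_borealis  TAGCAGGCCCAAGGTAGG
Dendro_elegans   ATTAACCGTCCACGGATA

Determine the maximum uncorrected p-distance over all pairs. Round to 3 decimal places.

0.722

Pairwise Hamming distances:
  Glypto_nigra vs Ictero_borealis: 9
  Glypto_nigra vs Dendro_elegans: 6
  Ictero_borealis vs Dendro_elegans: 13
The largest is 13 mismatches, between Ictero_borealis and Dendro_elegans; p = 13/18 = 0.722.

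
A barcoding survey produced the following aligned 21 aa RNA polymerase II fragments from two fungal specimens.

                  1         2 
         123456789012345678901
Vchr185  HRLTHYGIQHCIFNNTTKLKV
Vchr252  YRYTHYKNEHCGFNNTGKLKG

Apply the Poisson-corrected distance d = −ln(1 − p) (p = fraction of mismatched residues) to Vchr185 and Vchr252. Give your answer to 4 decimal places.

The sequences differ at positions 1 (H/Y), 3 (L/Y), 7 (G/K), 8 (I/N), 9 (Q/E), 12 (I/G), 17 (T/G), 21 (V/G).
p = 8/21 = 0.380952.
d = −ln(1 − 0.380952) = −ln(0.619048) = 0.4796.

0.4796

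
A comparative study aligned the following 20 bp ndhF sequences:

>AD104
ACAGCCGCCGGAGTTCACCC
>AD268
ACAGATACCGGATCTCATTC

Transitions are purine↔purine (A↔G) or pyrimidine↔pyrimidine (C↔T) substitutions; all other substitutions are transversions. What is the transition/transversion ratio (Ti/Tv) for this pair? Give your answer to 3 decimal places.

Mismatches occur at site 5 (C/A, transversion), site 6 (C/T, transition), site 7 (G/A, transition), site 13 (G/T, transversion), site 14 (T/C, transition), site 18 (C/T, transition), site 19 (C/T, transition).
Of the 7 differences, 5 transitions and 2 transversions, so Ti/Tv = 5/2 = 2.500.

2.500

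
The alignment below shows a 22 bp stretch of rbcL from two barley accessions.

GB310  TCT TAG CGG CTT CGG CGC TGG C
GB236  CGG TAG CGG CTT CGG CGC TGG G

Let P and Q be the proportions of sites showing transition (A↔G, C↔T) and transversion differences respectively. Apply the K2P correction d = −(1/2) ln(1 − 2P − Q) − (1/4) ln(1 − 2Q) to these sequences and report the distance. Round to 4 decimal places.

0.2085

Differing sites — 1:T/C (Ti); 2:C/G (Tv); 3:T/G (Tv); 22:C/G (Tv).
Of the 4 differences, 1 transition and 3 transversions over 22 sites: P = 1/22 = 0.045455, Q = 3/22 = 0.136364.
d = −0.5·ln(0.772726) − 0.25·ln(0.727272) = −0.5·(-0.257831) − 0.25·(-0.318455) = 0.2085.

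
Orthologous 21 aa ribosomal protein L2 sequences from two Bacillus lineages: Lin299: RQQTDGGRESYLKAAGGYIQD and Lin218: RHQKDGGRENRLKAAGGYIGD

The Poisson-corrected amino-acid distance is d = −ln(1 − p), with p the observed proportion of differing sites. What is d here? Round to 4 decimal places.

0.2719

The sequences differ at positions 2 (Q/H), 4 (T/K), 10 (S/N), 11 (Y/R), 20 (Q/G).
p = 5/21 = 0.238095.
d = −ln(1 − 0.238095) = −ln(0.761905) = 0.2719.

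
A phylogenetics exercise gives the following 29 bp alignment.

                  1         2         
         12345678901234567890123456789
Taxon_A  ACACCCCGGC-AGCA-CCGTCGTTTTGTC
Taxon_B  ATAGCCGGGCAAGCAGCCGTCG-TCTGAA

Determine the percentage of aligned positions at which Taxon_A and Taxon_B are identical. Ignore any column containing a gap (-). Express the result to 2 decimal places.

Excluding the 3 gap columns leaves 26 comparable sites.
Mismatches occur at site 2 (C↔T), site 4 (C↔G), site 7 (C↔G), site 25 (T↔C), site 28 (T↔A), site 29 (C↔A).
20 of the 26 comparable sites match, so the percent identity is 20/26 × 100 = 76.92%.

76.92%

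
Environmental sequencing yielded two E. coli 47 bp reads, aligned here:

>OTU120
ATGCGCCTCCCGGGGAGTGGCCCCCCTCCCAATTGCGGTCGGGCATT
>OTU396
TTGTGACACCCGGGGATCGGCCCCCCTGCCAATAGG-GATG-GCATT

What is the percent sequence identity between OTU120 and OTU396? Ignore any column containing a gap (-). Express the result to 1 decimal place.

75.6%

Excluding the 2 gap columns leaves 45 comparable sites.
Mismatches occur at site 1 (A↔T), site 4 (C↔T), site 6 (C↔A), site 8 (T↔A), site 17 (G↔T), site 18 (T↔C), site 28 (C↔G), site 34 (T↔A), site 36 (C↔G), site 39 (T↔A), site 40 (C↔T).
34 of the 45 comparable sites match, so the percent identity is 34/45 × 100 = 75.6%.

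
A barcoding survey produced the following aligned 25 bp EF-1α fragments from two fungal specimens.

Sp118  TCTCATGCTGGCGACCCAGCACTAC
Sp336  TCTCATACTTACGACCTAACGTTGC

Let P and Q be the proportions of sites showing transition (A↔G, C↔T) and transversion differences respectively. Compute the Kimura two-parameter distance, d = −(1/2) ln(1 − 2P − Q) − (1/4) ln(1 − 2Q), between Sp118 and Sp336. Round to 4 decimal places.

Differing sites — 7:G/A (Ti); 10:G/T (Tv); 11:G/A (Ti); 17:C/T (Ti); 19:G/A (Ti); 21:A/G (Ti); 22:C/T (Ti); 24:A/G (Ti).
Of the 8 differences, 7 transitions and 1 transversion over 25 sites: P = 7/25 = 0.280000, Q = 1/25 = 0.040000.
d = −0.5·ln(0.400000) − 0.25·ln(0.920000) = −0.5·(-0.916291) − 0.25·(-0.083382) = 0.4790.

0.4790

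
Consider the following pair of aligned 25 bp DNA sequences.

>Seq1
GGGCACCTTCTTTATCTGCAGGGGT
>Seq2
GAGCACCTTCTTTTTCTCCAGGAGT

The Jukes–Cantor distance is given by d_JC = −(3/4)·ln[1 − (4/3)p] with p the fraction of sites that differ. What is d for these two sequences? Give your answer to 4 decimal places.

Mismatches occur at site 2 (G→A), site 14 (A→T), site 18 (G→C), site 23 (G→A).
p = 4/25 = 0.160000.
d = −0.75 · ln(1 − (4/3)·0.160000) = −0.75 · ln(0.786667) = −0.75 · (-0.239950) = 0.1800.

0.1800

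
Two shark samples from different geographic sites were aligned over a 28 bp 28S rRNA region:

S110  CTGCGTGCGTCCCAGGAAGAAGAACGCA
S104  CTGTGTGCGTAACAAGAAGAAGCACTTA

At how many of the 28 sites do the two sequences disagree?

7

Mismatches occur at site 4 (C→T), site 11 (C→A), site 12 (C→A), site 15 (G→A), site 23 (A→C), site 26 (G→T), site 27 (C→T).
That gives 7 mismatches out of 28 aligned sites, so the Hamming distance is 7.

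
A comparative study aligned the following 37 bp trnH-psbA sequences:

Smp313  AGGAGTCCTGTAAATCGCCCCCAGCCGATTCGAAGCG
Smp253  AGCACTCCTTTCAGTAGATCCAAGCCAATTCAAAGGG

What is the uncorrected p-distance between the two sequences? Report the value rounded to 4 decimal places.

The sequences differ at positions 3 (G/C), 5 (G/C), 10 (G/T), 12 (A/C), 14 (A/G), 16 (C/A), 18 (C/A), 19 (C/T), 22 (C/A), 27 (G/A), 32 (G/A), 36 (C/G).
There are 12 differences over 37 sites, so p = 12/37 = 0.3243.

0.3243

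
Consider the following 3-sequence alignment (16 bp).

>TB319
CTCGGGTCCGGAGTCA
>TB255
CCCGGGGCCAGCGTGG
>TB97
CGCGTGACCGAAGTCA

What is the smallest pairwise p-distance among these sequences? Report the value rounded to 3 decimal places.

0.250

Pairwise Hamming distances:
  TB319 vs TB255: 6
  TB319 vs TB97: 4
  TB255 vs TB97: 8
The smallest is 4 mismatches, between TB319 and TB97; p = 4/16 = 0.250.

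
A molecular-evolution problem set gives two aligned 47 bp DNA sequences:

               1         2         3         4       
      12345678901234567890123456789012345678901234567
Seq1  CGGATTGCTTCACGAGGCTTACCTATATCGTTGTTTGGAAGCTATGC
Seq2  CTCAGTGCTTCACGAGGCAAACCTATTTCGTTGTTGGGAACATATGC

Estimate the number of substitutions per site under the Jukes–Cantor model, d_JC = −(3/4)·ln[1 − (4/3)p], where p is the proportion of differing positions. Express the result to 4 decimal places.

0.2211

The sequences differ at positions 2 (G/T), 3 (G/C), 5 (T/G), 19 (T/A), 20 (T/A), 27 (A/T), 36 (T/G), 41 (G/C), 42 (C/A).
p = 9/47 = 0.191489.
d = −0.75 · ln(1 − (4/3)·0.191489) = −0.75 · ln(0.744681) = −0.75 · (-0.294799) = 0.2211.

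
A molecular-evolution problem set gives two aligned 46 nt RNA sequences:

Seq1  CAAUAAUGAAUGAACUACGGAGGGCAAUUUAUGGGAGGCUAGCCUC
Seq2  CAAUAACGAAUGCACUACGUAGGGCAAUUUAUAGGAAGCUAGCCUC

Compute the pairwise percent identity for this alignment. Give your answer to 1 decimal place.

The sequences differ at positions 7 (U/C), 13 (A/C), 20 (G/U), 33 (G/A), 37 (G/A).
41 of the 46 sites match, so the percent identity is 41/46 × 100 = 89.1%.

89.1%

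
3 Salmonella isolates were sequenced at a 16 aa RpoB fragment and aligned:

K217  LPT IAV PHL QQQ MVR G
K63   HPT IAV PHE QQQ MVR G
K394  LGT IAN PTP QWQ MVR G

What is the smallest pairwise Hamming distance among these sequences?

2

Pairwise Hamming distances:
  K217 vs K63: 2
  K217 vs K394: 5
  K63 vs K394: 6
The smallest is 2, between K217 and K63.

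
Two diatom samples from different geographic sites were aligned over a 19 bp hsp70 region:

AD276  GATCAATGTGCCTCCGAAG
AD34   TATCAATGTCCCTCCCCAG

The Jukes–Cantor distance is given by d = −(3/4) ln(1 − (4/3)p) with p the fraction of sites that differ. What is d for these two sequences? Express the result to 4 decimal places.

Mismatches occur at site 1 (G↔T), site 10 (G↔C), site 16 (G↔C), site 17 (A↔C).
p = 4/19 = 0.210526.
d = −0.75 · ln(1 − (4/3)·0.210526) = −0.75 · ln(0.719299) = −0.75 · (-0.329478) = 0.2471.

0.2471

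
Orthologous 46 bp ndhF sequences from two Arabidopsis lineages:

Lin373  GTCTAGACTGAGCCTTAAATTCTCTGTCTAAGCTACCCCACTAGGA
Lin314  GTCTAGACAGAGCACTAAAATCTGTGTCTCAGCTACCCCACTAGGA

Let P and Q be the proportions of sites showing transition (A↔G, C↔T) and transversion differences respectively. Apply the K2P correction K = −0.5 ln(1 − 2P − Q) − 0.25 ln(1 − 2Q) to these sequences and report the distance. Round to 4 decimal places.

0.1438

The sequences differ at positions 9 (T/A, transversion), 14 (C/A, transversion), 15 (T/C, transition), 20 (T/A, transversion), 24 (C/G, transversion), 30 (A/C, transversion).
Of the 6 differences, 1 transition and 5 transversions over 46 sites: P = 1/46 = 0.021739, Q = 5/46 = 0.108696.
d = −0.5·ln(0.847826) − 0.25·ln(0.782608) = −0.5·(-0.165080) − 0.25·(-0.245123) = 0.1438.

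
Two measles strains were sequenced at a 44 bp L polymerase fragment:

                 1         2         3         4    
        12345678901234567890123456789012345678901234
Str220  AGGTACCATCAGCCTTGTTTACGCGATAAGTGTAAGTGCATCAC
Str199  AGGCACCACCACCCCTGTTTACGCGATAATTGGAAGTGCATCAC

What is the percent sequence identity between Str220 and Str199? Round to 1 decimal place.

Mismatches occur at site 4 (T↔C), site 9 (T↔C), site 12 (G↔C), site 15 (T↔C), site 30 (G↔T), site 33 (T↔G).
38 of the 44 sites match, so the percent identity is 38/44 × 100 = 86.4%.

86.4%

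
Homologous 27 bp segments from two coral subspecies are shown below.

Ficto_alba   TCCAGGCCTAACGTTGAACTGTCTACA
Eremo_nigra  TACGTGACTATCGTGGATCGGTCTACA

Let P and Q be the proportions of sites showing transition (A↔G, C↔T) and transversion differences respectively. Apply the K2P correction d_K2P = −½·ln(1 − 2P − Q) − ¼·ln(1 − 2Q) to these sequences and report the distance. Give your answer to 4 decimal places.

Differing sites — 2:C/A (Tv); 4:A/G (Ti); 5:G/T (Tv); 7:C/A (Tv); 11:A/T (Tv); 15:T/G (Tv); 18:A/T (Tv); 20:T/G (Tv).
Of the 8 differences, 1 transition and 7 transversions over 27 sites: P = 1/27 = 0.037037, Q = 7/27 = 0.259259.
d = −0.5·ln(0.666667) − 0.25·ln(0.481482) = −0.5·(-0.405465) − 0.25·(-0.730886) = 0.3855.

0.3855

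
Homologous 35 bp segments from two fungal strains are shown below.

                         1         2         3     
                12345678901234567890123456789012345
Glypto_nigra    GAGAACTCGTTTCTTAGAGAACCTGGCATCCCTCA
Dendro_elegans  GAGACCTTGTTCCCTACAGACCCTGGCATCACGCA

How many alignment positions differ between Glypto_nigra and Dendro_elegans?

8

The sequences differ at positions 5 (A/C), 8 (C/T), 12 (T/C), 14 (T/C), 17 (G/C), 21 (A/C), 31 (C/A), 33 (T/G).
That gives 8 mismatches out of 35 aligned sites, so the Hamming distance is 8.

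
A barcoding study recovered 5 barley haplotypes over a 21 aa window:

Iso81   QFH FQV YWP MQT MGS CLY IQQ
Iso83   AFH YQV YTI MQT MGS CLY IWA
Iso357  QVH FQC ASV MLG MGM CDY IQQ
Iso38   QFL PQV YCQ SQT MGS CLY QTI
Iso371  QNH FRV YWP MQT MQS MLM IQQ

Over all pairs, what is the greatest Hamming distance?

Pairwise Hamming distances:
  Iso81 vs Iso83: 6
  Iso81 vs Iso357: 9
  Iso81 vs Iso38: 8
  Iso81 vs Iso371: 5
  Iso83 vs Iso357: 13
  Iso83 vs Iso38: 9
  Iso83 vs Iso371: 11
  Iso357 vs Iso38: 15
  Iso357 vs Iso371: 13
  Iso38 vs Iso371: 13
The largest is 15, between Iso357 and Iso38.

15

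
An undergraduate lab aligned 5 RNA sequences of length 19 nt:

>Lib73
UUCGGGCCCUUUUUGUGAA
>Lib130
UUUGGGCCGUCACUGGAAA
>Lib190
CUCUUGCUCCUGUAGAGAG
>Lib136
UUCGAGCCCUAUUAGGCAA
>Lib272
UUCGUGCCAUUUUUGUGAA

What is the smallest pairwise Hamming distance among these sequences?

Pairwise Hamming distances:
  Lib73 vs Lib130: 7
  Lib73 vs Lib190: 9
  Lib73 vs Lib136: 5
  Lib73 vs Lib272: 2
  Lib130 vs Lib190: 14
  Lib130 vs Lib136: 8
  Lib130 vs Lib272: 8
  Lib190 vs Lib136: 10
  Lib190 vs Lib272: 9
  Lib136 vs Lib272: 6
The smallest is 2, between Lib73 and Lib272.

2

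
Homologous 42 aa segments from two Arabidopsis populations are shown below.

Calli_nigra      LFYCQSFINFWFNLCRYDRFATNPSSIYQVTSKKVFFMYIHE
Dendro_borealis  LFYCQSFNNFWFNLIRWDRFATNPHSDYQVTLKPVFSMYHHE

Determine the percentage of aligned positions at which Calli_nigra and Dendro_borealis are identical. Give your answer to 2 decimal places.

The sequences differ at positions 8 (I/N), 15 (C/I), 17 (Y/W), 25 (S/H), 27 (I/D), 32 (S/L), 34 (K/P), 37 (F/S), 40 (I/H).
33 of the 42 sites match, so the percent identity is 33/42 × 100 = 78.57%.

78.57%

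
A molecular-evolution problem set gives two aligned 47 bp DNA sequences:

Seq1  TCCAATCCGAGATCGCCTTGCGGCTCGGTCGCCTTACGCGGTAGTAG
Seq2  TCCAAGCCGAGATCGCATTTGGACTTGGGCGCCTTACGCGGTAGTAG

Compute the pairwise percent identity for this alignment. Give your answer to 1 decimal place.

85.1%

Mismatches occur at site 6 (T↔G), site 17 (C↔A), site 20 (G↔T), site 21 (C↔G), site 23 (G↔A), site 26 (C↔T), site 29 (T↔G).
40 of the 47 sites match, so the percent identity is 40/47 × 100 = 85.1%.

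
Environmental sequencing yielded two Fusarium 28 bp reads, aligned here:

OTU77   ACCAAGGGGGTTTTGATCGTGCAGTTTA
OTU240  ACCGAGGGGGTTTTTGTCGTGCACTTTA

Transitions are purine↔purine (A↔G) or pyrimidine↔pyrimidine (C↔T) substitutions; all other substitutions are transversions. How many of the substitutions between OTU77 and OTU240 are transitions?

Mismatches occur at site 4 (A/G, transition), site 15 (G/T, transversion), site 16 (A/G, transition), site 24 (G/C, transversion).
Of the 4 differences, 2 transitions and 2 transversions, so the answer is 2.

2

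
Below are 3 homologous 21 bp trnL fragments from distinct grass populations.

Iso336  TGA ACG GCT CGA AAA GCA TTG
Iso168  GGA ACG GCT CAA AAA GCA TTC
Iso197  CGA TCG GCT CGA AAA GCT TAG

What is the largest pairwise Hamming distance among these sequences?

6

Pairwise Hamming distances:
  Iso336 vs Iso168: 3
  Iso336 vs Iso197: 4
  Iso168 vs Iso197: 6
The largest is 6, between Iso168 and Iso197.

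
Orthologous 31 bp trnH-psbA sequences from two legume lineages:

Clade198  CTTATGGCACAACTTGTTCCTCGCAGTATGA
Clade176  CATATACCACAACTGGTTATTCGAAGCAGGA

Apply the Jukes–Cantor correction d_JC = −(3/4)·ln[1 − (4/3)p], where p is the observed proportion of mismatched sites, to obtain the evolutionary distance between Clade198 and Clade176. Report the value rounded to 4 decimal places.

0.3672

The sequences differ at positions 2 (T/A), 6 (G/A), 7 (G/C), 15 (T/G), 19 (C/A), 20 (C/T), 24 (C/A), 27 (T/C), 29 (T/G).
p = 9/31 = 0.290323.
d = −0.75 · ln(1 − (4/3)·0.290323) = −0.75 · ln(0.612903) = −0.75 · (-0.489549) = 0.3672.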